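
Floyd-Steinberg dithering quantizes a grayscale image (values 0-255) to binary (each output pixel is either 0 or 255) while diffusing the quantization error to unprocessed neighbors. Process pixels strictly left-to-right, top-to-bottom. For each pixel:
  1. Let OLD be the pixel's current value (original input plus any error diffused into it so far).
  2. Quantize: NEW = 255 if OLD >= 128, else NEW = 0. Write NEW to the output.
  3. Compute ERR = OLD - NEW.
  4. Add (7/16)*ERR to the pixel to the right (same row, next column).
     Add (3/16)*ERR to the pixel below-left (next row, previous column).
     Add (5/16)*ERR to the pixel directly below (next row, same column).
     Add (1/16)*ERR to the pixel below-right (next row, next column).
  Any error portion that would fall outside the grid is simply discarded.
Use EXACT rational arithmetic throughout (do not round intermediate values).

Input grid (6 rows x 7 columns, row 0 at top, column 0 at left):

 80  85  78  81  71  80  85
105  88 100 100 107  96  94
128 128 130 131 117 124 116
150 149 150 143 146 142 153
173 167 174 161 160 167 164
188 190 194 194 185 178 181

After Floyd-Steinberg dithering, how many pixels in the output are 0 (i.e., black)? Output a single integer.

(0,0): OLD=80 → NEW=0, ERR=80
(0,1): OLD=120 → NEW=0, ERR=120
(0,2): OLD=261/2 → NEW=255, ERR=-249/2
(0,3): OLD=849/32 → NEW=0, ERR=849/32
(0,4): OLD=42295/512 → NEW=0, ERR=42295/512
(0,5): OLD=951425/8192 → NEW=0, ERR=951425/8192
(0,6): OLD=17801095/131072 → NEW=255, ERR=-15622265/131072
(1,0): OLD=305/2 → NEW=255, ERR=-205/2
(1,1): OLD=997/16 → NEW=0, ERR=997/16
(1,2): OLD=51625/512 → NEW=0, ERR=51625/512
(1,3): OLD=327909/2048 → NEW=255, ERR=-194331/2048
(1,4): OLD=15038655/131072 → NEW=0, ERR=15038655/131072
(1,5): OLD=173335951/1048576 → NEW=255, ERR=-94050929/1048576
(1,6): OLD=415593601/16777216 → NEW=0, ERR=415593601/16777216
(2,0): OLD=27559/256 → NEW=0, ERR=27559/256
(2,1): OLD=1696317/8192 → NEW=255, ERR=-392643/8192
(2,2): OLD=16599351/131072 → NEW=0, ERR=16599351/131072
(2,3): OLD=193534207/1048576 → NEW=255, ERR=-73852673/1048576
(2,4): OLD=832930751/8388608 → NEW=0, ERR=832930751/8388608
(2,5): OLD=40594681381/268435456 → NEW=255, ERR=-27856359899/268435456
(2,6): OLD=312392137299/4294967296 → NEW=0, ERR=312392137299/4294967296
(3,0): OLD=22892311/131072 → NEW=255, ERR=-10531049/131072
(3,1): OLD=135627563/1048576 → NEW=255, ERR=-131759317/1048576
(3,2): OLD=993212449/8388608 → NEW=0, ERR=993212449/8388608
(3,3): OLD=6688166511/33554432 → NEW=255, ERR=-1868213649/33554432
(3,4): OLD=553238817047/4294967296 → NEW=255, ERR=-541977843433/4294967296
(3,5): OLD=2549724478485/34359738368 → NEW=0, ERR=2549724478485/34359738368
(3,6): OLD=110890782299147/549755813888 → NEW=255, ERR=-29296950242293/549755813888
(4,0): OLD=2085938457/16777216 → NEW=0, ERR=2085938457/16777216
(4,1): OLD=53500845413/268435456 → NEW=255, ERR=-14950195867/268435456
(4,2): OLD=723019417547/4294967296 → NEW=255, ERR=-372197242933/4294967296
(4,3): OLD=3072694781097/34359738368 → NEW=0, ERR=3072694781097/34359738368
(4,4): OLD=46763401305659/274877906944 → NEW=255, ERR=-23330464965061/274877906944
(4,5): OLD=1189034968790379/8796093022208 → NEW=255, ERR=-1053968751872661/8796093022208
(4,6): OLD=14012140274273885/140737488355328 → NEW=0, ERR=14012140274273885/140737488355328
(5,0): OLD=929478340607/4294967296 → NEW=255, ERR=-165738319873/4294967296
(5,1): OLD=5058962593781/34359738368 → NEW=255, ERR=-3702770690059/34359738368
(5,2): OLD=36574901309427/274877906944 → NEW=255, ERR=-33518964961293/274877906944
(5,3): OLD=323842020613055/2199023255552 → NEW=255, ERR=-236908909552705/2199023255552
(5,4): OLD=13294815092193029/140737488355328 → NEW=0, ERR=13294815092193029/140737488355328
(5,5): OLD=219828897546111445/1125899906842624 → NEW=255, ERR=-67275578698757675/1125899906842624
(5,6): OLD=3215254690056190171/18014398509481984 → NEW=255, ERR=-1378416929861715749/18014398509481984
Output grid:
  Row 0: ..#...#  (5 black, running=5)
  Row 1: #..#.#.  (4 black, running=9)
  Row 2: .#.#.#.  (4 black, running=13)
  Row 3: ##.##.#  (2 black, running=15)
  Row 4: .##.##.  (3 black, running=18)
  Row 5: ####.##  (1 black, running=19)

Answer: 19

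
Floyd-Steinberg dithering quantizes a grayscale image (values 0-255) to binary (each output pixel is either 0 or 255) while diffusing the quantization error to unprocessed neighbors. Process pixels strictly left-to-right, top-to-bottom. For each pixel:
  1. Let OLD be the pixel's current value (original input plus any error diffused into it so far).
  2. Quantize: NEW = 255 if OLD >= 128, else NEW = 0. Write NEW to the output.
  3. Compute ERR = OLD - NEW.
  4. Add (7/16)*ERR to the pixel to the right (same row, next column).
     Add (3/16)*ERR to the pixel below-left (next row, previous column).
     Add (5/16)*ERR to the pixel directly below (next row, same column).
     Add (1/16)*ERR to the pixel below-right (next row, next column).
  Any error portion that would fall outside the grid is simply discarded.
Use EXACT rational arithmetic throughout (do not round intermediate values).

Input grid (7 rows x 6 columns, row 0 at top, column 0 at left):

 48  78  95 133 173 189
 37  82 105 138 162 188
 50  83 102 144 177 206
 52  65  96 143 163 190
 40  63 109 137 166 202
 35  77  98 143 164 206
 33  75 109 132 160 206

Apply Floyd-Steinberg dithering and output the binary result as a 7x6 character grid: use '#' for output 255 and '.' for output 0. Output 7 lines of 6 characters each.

(0,0): OLD=48 → NEW=0, ERR=48
(0,1): OLD=99 → NEW=0, ERR=99
(0,2): OLD=2213/16 → NEW=255, ERR=-1867/16
(0,3): OLD=20979/256 → NEW=0, ERR=20979/256
(0,4): OLD=855461/4096 → NEW=255, ERR=-189019/4096
(0,5): OLD=11063171/65536 → NEW=255, ERR=-5648509/65536
(1,0): OLD=1129/16 → NEW=0, ERR=1129/16
(1,1): OLD=15991/128 → NEW=0, ERR=15991/128
(1,2): OLD=592875/4096 → NEW=255, ERR=-451605/4096
(1,3): OLD=1629011/16384 → NEW=0, ERR=1629011/16384
(1,4): OLD=188785197/1048576 → NEW=255, ERR=-78601683/1048576
(1,5): OLD=2103635243/16777216 → NEW=0, ERR=2103635243/16777216
(2,0): OLD=195533/2048 → NEW=0, ERR=195533/2048
(2,1): OLD=9669719/65536 → NEW=255, ERR=-7041961/65536
(2,2): OLD=49268149/1048576 → NEW=0, ERR=49268149/1048576
(2,3): OLD=1465331869/8388608 → NEW=255, ERR=-673763171/8388608
(2,4): OLD=39771269671/268435456 → NEW=255, ERR=-28679771609/268435456
(2,5): OLD=832173650305/4294967296 → NEW=255, ERR=-263043010175/4294967296
(3,0): OLD=64685349/1048576 → NEW=0, ERR=64685349/1048576
(3,1): OLD=613938473/8388608 → NEW=0, ERR=613938473/8388608
(3,2): OLD=8115268319/67108864 → NEW=0, ERR=8115268319/67108864
(3,3): OLD=660179060217/4294967296 → NEW=255, ERR=-435037600263/4294967296
(3,4): OLD=2363767001665/34359738368 → NEW=0, ERR=2363767001665/34359738368
(3,5): OLD=106807242477423/549755813888 → NEW=255, ERR=-33380490064017/549755813888
(4,0): OLD=9797938499/134217728 → NEW=0, ERR=9797938499/134217728
(4,1): OLD=309963451743/2147483648 → NEW=255, ERR=-237644878497/2147483648
(4,2): OLD=5769504224733/68719476736 → NEW=0, ERR=5769504224733/68719476736
(4,3): OLD=178709251326049/1099511627776 → NEW=255, ERR=-101666213756831/1099511627776
(4,4): OLD=2275189541290209/17592186044416 → NEW=255, ERR=-2210817900035871/17592186044416
(4,5): OLD=37251590289911175/281474976710656 → NEW=255, ERR=-34524528771306105/281474976710656
(5,0): OLD=1273491287309/34359738368 → NEW=0, ERR=1273491287309/34359738368
(5,1): OLD=86793149987245/1099511627776 → NEW=0, ERR=86793149987245/1099511627776
(5,2): OLD=1183236900590583/8796093022208 → NEW=255, ERR=-1059766820072457/8796093022208
(5,3): OLD=12125428469486965/281474976710656 → NEW=0, ERR=12125428469486965/281474976710656
(5,4): OLD=64625346142079171/562949953421312 → NEW=0, ERR=64625346142079171/562949953421312
(5,5): OLD=1891869008956989627/9007199254740992 → NEW=255, ERR=-404966801001963333/9007199254740992
(6,0): OLD=1044680195396903/17592186044416 → NEW=0, ERR=1044680195396903/17592186044416
(6,1): OLD=29660263238724587/281474976710656 → NEW=0, ERR=29660263238724587/281474976710656
(6,2): OLD=146886710662014667/1125899906842624 → NEW=255, ERR=-140217765582854453/1125899906842624
(6,3): OLD=1890986737444580547/18014398509481984 → NEW=0, ERR=1890986737444580547/18014398509481984
(6,4): OLD=68040049345153995991/288230376151711744 → NEW=255, ERR=-5458696573532498729/288230376151711744
(6,5): OLD=880089932845744819393/4611686018427387904 → NEW=255, ERR=-295890001853239096127/4611686018427387904
Row 0: ..#.##
Row 1: ..#.#.
Row 2: .#.###
Row 3: ...#.#
Row 4: .#.###
Row 5: ..#..#
Row 6: ..#.##

Answer: ..#.##
..#.#.
.#.###
...#.#
.#.###
..#..#
..#.##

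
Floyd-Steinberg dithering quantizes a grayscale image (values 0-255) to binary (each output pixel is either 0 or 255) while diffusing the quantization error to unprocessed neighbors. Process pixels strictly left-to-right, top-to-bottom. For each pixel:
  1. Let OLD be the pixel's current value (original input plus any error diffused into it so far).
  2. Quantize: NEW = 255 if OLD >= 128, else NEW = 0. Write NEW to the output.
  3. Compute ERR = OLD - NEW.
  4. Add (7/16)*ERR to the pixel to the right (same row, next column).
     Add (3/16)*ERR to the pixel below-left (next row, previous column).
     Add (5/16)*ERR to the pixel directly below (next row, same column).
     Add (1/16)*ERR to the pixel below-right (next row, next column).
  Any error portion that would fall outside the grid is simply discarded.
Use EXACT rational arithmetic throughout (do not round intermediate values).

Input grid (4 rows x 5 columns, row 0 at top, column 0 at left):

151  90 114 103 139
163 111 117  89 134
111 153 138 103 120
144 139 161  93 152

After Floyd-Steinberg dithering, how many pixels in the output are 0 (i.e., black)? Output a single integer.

(0,0): OLD=151 → NEW=255, ERR=-104
(0,1): OLD=89/2 → NEW=0, ERR=89/2
(0,2): OLD=4271/32 → NEW=255, ERR=-3889/32
(0,3): OLD=25513/512 → NEW=0, ERR=25513/512
(0,4): OLD=1317279/8192 → NEW=255, ERR=-771681/8192
(1,0): OLD=4443/32 → NEW=255, ERR=-3717/32
(1,1): OLD=11469/256 → NEW=0, ERR=11469/256
(1,2): OLD=907233/8192 → NEW=0, ERR=907233/8192
(1,3): OLD=4186613/32768 → NEW=0, ERR=4186613/32768
(1,4): OLD=85760095/524288 → NEW=255, ERR=-47933345/524288
(2,0): OLD=340383/4096 → NEW=0, ERR=340383/4096
(2,1): OLD=28424565/131072 → NEW=255, ERR=-4998795/131072
(2,2): OLD=383105535/2097152 → NEW=255, ERR=-151668225/2097152
(2,3): OLD=3391196589/33554432 → NEW=0, ERR=3391196589/33554432
(2,4): OLD=77111306875/536870912 → NEW=255, ERR=-59790775685/536870912
(3,0): OLD=341454783/2097152 → NEW=255, ERR=-193318977/2097152
(3,1): OLD=1315100515/16777216 → NEW=0, ERR=1315100515/16777216
(3,2): OLD=101608064289/536870912 → NEW=255, ERR=-35294018271/536870912
(3,3): OLD=75612765453/1073741824 → NEW=0, ERR=75612765453/1073741824
(3,4): OLD=2651240008137/17179869184 → NEW=255, ERR=-1729626633783/17179869184
Output grid:
  Row 0: #.#.#  (2 black, running=2)
  Row 1: #...#  (3 black, running=5)
  Row 2: .##.#  (2 black, running=7)
  Row 3: #.#.#  (2 black, running=9)

Answer: 9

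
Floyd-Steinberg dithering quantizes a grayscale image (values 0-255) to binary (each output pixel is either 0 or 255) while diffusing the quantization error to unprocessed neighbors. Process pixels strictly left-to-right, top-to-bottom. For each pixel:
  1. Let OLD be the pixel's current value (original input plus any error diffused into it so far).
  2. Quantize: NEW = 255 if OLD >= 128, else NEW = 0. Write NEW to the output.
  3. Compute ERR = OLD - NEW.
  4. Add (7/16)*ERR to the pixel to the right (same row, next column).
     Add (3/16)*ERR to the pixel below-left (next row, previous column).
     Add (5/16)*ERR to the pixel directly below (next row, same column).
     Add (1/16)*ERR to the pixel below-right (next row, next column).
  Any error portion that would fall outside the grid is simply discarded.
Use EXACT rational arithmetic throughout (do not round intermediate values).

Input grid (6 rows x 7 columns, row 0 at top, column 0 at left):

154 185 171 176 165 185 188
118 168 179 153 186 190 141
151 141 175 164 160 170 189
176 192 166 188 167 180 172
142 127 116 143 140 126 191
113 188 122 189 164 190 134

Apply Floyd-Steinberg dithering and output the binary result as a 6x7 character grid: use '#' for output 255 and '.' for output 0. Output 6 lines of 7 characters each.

(0,0): OLD=154 → NEW=255, ERR=-101
(0,1): OLD=2253/16 → NEW=255, ERR=-1827/16
(0,2): OLD=30987/256 → NEW=0, ERR=30987/256
(0,3): OLD=937805/4096 → NEW=255, ERR=-106675/4096
(0,4): OLD=10066715/65536 → NEW=255, ERR=-6644965/65536
(0,5): OLD=147471805/1048576 → NEW=255, ERR=-119915075/1048576
(0,6): OLD=2314711083/16777216 → NEW=255, ERR=-1963478997/16777216
(1,0): OLD=16647/256 → NEW=0, ERR=16647/256
(1,1): OLD=362801/2048 → NEW=255, ERR=-159439/2048
(1,2): OLD=11190021/65536 → NEW=255, ERR=-5521659/65536
(1,3): OLD=25311073/262144 → NEW=0, ERR=25311073/262144
(1,4): OLD=2910620995/16777216 → NEW=255, ERR=-1367569085/16777216
(1,5): OLD=12122499507/134217728 → NEW=0, ERR=12122499507/134217728
(1,6): OLD=293764401437/2147483648 → NEW=255, ERR=-253843928803/2147483648
(2,0): OLD=5135531/32768 → NEW=255, ERR=-3220309/32768
(2,1): OLD=64951305/1048576 → NEW=0, ERR=64951305/1048576
(2,2): OLD=3171039323/16777216 → NEW=255, ERR=-1107150757/16777216
(2,3): OLD=19428325443/134217728 → NEW=255, ERR=-14797195197/134217728
(2,4): OLD=117320510899/1073741824 → NEW=0, ERR=117320510899/1073741824
(2,5): OLD=7516862006417/34359738368 → NEW=255, ERR=-1244871277423/34359738368
(2,6): OLD=77985595452423/549755813888 → NEW=255, ERR=-62202137089017/549755813888
(3,0): OLD=2632394491/16777216 → NEW=255, ERR=-1645795589/16777216
(3,1): OLD=20122446175/134217728 → NEW=255, ERR=-14103074465/134217728
(3,2): OLD=88698457741/1073741824 → NEW=0, ERR=88698457741/1073741824
(3,3): OLD=884980171787/4294967296 → NEW=255, ERR=-210236488693/4294967296
(3,4): OLD=91284563493627/549755813888 → NEW=255, ERR=-48903169047813/549755813888
(3,5): OLD=507423274391073/4398046511104 → NEW=0, ERR=507423274391073/4398046511104
(3,6): OLD=13007957912224895/70368744177664 → NEW=255, ERR=-4936071853079425/70368744177664
(4,0): OLD=196801631061/2147483648 → NEW=0, ERR=196801631061/2147483648
(4,1): OLD=4934581144017/34359738368 → NEW=255, ERR=-3827152139823/34359738368
(4,2): OLD=42517299879135/549755813888 → NEW=0, ERR=42517299879135/549755813888
(4,3): OLD=659807575893061/4398046511104 → NEW=255, ERR=-461694284438459/4398046511104
(4,4): OLD=2985312545321407/35184372088832 → NEW=0, ERR=2985312545321407/35184372088832
(4,5): OLD=203183804650597823/1125899906842624 → NEW=255, ERR=-83920671594271297/1125899906842624
(4,6): OLD=2588320024148920553/18014398509481984 → NEW=255, ERR=-2005351595768985367/18014398509481984
(5,0): OLD=66385081034755/549755813888 → NEW=0, ERR=66385081034755/549755813888
(5,1): OLD=995061000710785/4398046511104 → NEW=255, ERR=-126440859620735/4398046511104
(5,2): OLD=3762817220141271/35184372088832 → NEW=0, ERR=3762817220141271/35184372088832
(5,3): OLD=62973267594153683/281474976710656 → NEW=255, ERR=-8802851467063597/281474976710656
(5,4): OLD=2815575770129630385/18014398509481984 → NEW=255, ERR=-1778095849788275535/18014398509481984
(5,5): OLD=15557936014331601569/144115188075855872 → NEW=0, ERR=15557936014331601569/144115188075855872
(5,6): OLD=326932605540130059855/2305843009213693952 → NEW=255, ERR=-261057361809361897905/2305843009213693952
Row 0: ##.####
Row 1: .##.#.#
Row 2: #.##.##
Row 3: ##.##.#
Row 4: .#.#.##
Row 5: .#.##.#

Answer: ##.####
.##.#.#
#.##.##
##.##.#
.#.#.##
.#.##.#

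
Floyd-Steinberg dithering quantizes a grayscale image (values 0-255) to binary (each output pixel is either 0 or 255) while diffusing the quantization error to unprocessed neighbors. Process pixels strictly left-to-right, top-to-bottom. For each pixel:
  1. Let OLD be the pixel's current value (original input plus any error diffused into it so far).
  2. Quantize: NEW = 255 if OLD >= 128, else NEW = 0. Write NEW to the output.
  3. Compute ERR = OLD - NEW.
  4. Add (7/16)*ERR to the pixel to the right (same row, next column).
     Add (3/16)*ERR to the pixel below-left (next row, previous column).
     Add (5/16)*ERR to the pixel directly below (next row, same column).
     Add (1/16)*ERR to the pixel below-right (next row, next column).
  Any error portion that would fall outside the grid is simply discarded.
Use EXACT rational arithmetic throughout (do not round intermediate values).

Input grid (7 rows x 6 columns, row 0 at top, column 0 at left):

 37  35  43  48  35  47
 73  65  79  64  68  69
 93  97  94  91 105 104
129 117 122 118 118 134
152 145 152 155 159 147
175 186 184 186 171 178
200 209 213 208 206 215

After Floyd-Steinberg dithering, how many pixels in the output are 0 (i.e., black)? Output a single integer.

(0,0): OLD=37 → NEW=0, ERR=37
(0,1): OLD=819/16 → NEW=0, ERR=819/16
(0,2): OLD=16741/256 → NEW=0, ERR=16741/256
(0,3): OLD=313795/4096 → NEW=0, ERR=313795/4096
(0,4): OLD=4490325/65536 → NEW=0, ERR=4490325/65536
(0,5): OLD=80715347/1048576 → NEW=0, ERR=80715347/1048576
(1,0): OLD=24105/256 → NEW=0, ERR=24105/256
(1,1): OLD=280095/2048 → NEW=255, ERR=-242145/2048
(1,2): OLD=4277643/65536 → NEW=0, ERR=4277643/65536
(1,3): OLD=34978159/262144 → NEW=255, ERR=-31868561/262144
(1,4): OLD=930234541/16777216 → NEW=0, ERR=930234541/16777216
(1,5): OLD=32640439211/268435456 → NEW=0, ERR=32640439211/268435456
(2,0): OLD=3285189/32768 → NEW=0, ERR=3285189/32768
(2,1): OLD=127965127/1048576 → NEW=0, ERR=127965127/1048576
(2,2): OLD=2308624661/16777216 → NEW=255, ERR=-1969565419/16777216
(2,3): OLD=2164254637/134217728 → NEW=0, ERR=2164254637/134217728
(2,4): OLD=620977805447/4294967296 → NEW=255, ERR=-474238855033/4294967296
(2,5): OLD=6676528774689/68719476736 → NEW=0, ERR=6676528774689/68719476736
(3,0): OLD=3073786485/16777216 → NEW=255, ERR=-1204403595/16777216
(3,1): OLD=14493326929/134217728 → NEW=0, ERR=14493326929/134217728
(3,2): OLD=153767988483/1073741824 → NEW=255, ERR=-120036176637/1073741824
(3,3): OLD=3167240738569/68719476736 → NEW=0, ERR=3167240738569/68719476736
(3,4): OLD=67555816771561/549755813888 → NEW=0, ERR=67555816771561/549755813888
(3,5): OLD=1857925759920135/8796093022208 → NEW=255, ERR=-385077960742905/8796093022208
(4,0): OLD=321721351483/2147483648 → NEW=255, ERR=-225886978757/2147483648
(4,1): OLD=3686038646399/34359738368 → NEW=0, ERR=3686038646399/34359738368
(4,2): OLD=197241037551053/1099511627776 → NEW=255, ERR=-83134427531827/1099511627776
(4,3): OLD=2680644959000289/17592186044416 → NEW=255, ERR=-1805362482325791/17592186044416
(4,4): OLD=41426260468779761/281474976710656 → NEW=255, ERR=-30349858592437519/281474976710656
(4,5): OLD=422556239544574711/4503599627370496 → NEW=0, ERR=422556239544574711/4503599627370496
(5,0): OLD=89194425069037/549755813888 → NEW=255, ERR=-50993307472403/549755813888
(5,1): OLD=2782949067352509/17592186044416 → NEW=255, ERR=-1703058373973571/17592186044416
(5,2): OLD=14845198617189231/140737488355328 → NEW=0, ERR=14845198617189231/140737488355328
(5,3): OLD=788741323520037941/4503599627370496 → NEW=255, ERR=-359676581459438539/4503599627370496
(5,4): OLD=1022702468254115925/9007199254740992 → NEW=0, ERR=1022702468254115925/9007199254740992
(5,5): OLD=36065787675768903193/144115188075855872 → NEW=255, ERR=-683585283574344167/144115188075855872
(6,0): OLD=43026891024626007/281474976710656 → NEW=255, ERR=-28749228036591273/281474976710656
(6,1): OLD=666725674223674123/4503599627370496 → NEW=255, ERR=-481692230755802357/4503599627370496
(6,2): OLD=3209160251355690259/18014398509481984 → NEW=255, ERR=-1384511368562215661/18014398509481984
(6,3): OLD=51103207262956679463/288230376151711744 → NEW=255, ERR=-22395538655729815257/288230376151711744
(6,4): OLD=929750131211741617927/4611686018427387904 → NEW=255, ERR=-246229803487242297593/4611686018427387904
(6,5): OLD=14554841297353730593489/73786976294838206464 → NEW=255, ERR=-4260837657830012054831/73786976294838206464
Output grid:
  Row 0: ......  (6 black, running=6)
  Row 1: .#.#..  (4 black, running=10)
  Row 2: ..#.#.  (4 black, running=14)
  Row 3: #.#..#  (3 black, running=17)
  Row 4: #.###.  (2 black, running=19)
  Row 5: ##.#.#  (2 black, running=21)
  Row 6: ######  (0 black, running=21)

Answer: 21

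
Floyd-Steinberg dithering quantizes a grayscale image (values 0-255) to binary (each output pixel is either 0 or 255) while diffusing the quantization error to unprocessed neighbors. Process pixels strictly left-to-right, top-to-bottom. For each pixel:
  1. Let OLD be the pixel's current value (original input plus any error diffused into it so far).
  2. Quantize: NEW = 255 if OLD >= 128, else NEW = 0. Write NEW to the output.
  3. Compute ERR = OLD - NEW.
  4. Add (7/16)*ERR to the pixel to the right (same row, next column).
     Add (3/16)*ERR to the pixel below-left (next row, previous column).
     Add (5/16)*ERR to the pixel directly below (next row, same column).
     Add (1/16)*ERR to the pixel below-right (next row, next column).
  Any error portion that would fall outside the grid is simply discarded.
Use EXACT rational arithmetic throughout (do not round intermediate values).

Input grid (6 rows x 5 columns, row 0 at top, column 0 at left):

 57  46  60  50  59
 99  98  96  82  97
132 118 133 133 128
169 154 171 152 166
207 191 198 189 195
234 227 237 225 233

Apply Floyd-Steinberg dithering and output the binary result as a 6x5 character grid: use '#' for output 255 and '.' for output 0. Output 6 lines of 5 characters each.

Answer: .....
#.#.#
.#.#.
#.###
###.#
#####

Derivation:
(0,0): OLD=57 → NEW=0, ERR=57
(0,1): OLD=1135/16 → NEW=0, ERR=1135/16
(0,2): OLD=23305/256 → NEW=0, ERR=23305/256
(0,3): OLD=367935/4096 → NEW=0, ERR=367935/4096
(0,4): OLD=6442169/65536 → NEW=0, ERR=6442169/65536
(1,0): OLD=33309/256 → NEW=255, ERR=-31971/256
(1,1): OLD=176459/2048 → NEW=0, ERR=176459/2048
(1,2): OLD=12020647/65536 → NEW=255, ERR=-4691033/65536
(1,3): OLD=26968347/262144 → NEW=0, ERR=26968347/262144
(1,4): OLD=748017137/4194304 → NEW=255, ERR=-321530383/4194304
(2,0): OLD=3575913/32768 → NEW=0, ERR=3575913/32768
(2,1): OLD=179770515/1048576 → NEW=255, ERR=-87616365/1048576
(2,2): OLD=1656739705/16777216 → NEW=0, ERR=1656739705/16777216
(2,3): OLD=50869695579/268435456 → NEW=255, ERR=-17581345701/268435456
(2,4): OLD=351412258749/4294967296 → NEW=0, ERR=351412258749/4294967296
(3,0): OLD=3144646489/16777216 → NEW=255, ERR=-1133543591/16777216
(3,1): OLD=16598016229/134217728 → NEW=0, ERR=16598016229/134217728
(3,2): OLD=1024176984679/4294967296 → NEW=255, ERR=-71039675801/4294967296
(3,3): OLD=1252492152239/8589934592 → NEW=255, ERR=-937941168721/8589934592
(3,4): OLD=19200797620363/137438953472 → NEW=255, ERR=-15846135514997/137438953472
(4,0): OLD=448981420183/2147483648 → NEW=255, ERR=-98626910057/2147483648
(4,1): OLD=13897019725719/68719476736 → NEW=255, ERR=-3626446841961/68719476736
(4,2): OLD=172622596601785/1099511627776 → NEW=255, ERR=-107752868481095/1099511627776
(4,3): OLD=1571877325680535/17592186044416 → NEW=0, ERR=1571877325680535/17592186044416
(4,4): OLD=53828331495202977/281474976710656 → NEW=255, ERR=-17947787566014303/281474976710656
(5,0): OLD=230626074764581/1099511627776 → NEW=255, ERR=-49749390318299/1099511627776
(5,1): OLD=1490654584552495/8796093022208 → NEW=255, ERR=-752349136110545/8796093022208
(5,2): OLD=51343713681889831/281474976710656 → NEW=255, ERR=-20432405379327449/281474976710656
(5,3): OLD=228651291882077257/1125899906842624 → NEW=255, ERR=-58453184362791863/1125899906842624
(5,4): OLD=3529826959693027411/18014398509481984 → NEW=255, ERR=-1063844660224878509/18014398509481984
Row 0: .....
Row 1: #.#.#
Row 2: .#.#.
Row 3: #.###
Row 4: ###.#
Row 5: #####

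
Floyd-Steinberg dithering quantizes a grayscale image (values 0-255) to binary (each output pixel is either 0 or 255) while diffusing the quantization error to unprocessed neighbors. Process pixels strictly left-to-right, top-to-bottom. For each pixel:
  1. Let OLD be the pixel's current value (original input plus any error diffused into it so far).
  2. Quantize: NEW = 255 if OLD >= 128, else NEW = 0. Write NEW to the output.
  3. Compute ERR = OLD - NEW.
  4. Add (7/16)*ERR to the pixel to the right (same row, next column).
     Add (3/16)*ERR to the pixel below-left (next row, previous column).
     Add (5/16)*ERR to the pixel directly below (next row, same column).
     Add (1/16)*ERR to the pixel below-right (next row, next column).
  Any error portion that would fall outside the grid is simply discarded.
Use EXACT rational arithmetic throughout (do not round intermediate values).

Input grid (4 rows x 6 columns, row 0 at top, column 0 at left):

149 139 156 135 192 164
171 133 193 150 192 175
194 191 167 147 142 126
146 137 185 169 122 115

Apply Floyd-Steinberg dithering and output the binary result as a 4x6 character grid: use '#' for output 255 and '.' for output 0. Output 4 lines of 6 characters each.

(0,0): OLD=149 → NEW=255, ERR=-106
(0,1): OLD=741/8 → NEW=0, ERR=741/8
(0,2): OLD=25155/128 → NEW=255, ERR=-7485/128
(0,3): OLD=224085/2048 → NEW=0, ERR=224085/2048
(0,4): OLD=7860051/32768 → NEW=255, ERR=-495789/32768
(0,5): OLD=82512709/524288 → NEW=255, ERR=-51180731/524288
(1,0): OLD=19871/128 → NEW=255, ERR=-12769/128
(1,1): OLD=103129/1024 → NEW=0, ERR=103129/1024
(1,2): OLD=8031181/32768 → NEW=255, ERR=-324659/32768
(1,3): OLD=22723465/131072 → NEW=255, ERR=-10699895/131072
(1,4): OLD=1175176123/8388608 → NEW=255, ERR=-963918917/8388608
(1,5): OLD=12519289517/134217728 → NEW=0, ERR=12519289517/134217728
(2,0): OLD=2977123/16384 → NEW=255, ERR=-1200797/16384
(2,1): OLD=95585649/524288 → NEW=255, ERR=-38107791/524288
(2,2): OLD=1032573587/8388608 → NEW=0, ERR=1032573587/8388608
(2,3): OLD=10279592635/67108864 → NEW=255, ERR=-6833167685/67108864
(2,4): OLD=158765993137/2147483648 → NEW=0, ERR=158765993137/2147483648
(2,5): OLD=6195468904935/34359738368 → NEW=255, ERR=-2566264378905/34359738368
(3,0): OLD=918285875/8388608 → NEW=0, ERR=918285875/8388608
(3,1): OLD=12125059639/67108864 → NEW=255, ERR=-4987700681/67108864
(3,2): OLD=89826987925/536870912 → NEW=255, ERR=-47075094635/536870912
(3,3): OLD=4136023122495/34359738368 → NEW=0, ERR=4136023122495/34359738368
(3,4): OLD=48763137805663/274877906944 → NEW=255, ERR=-21330728465057/274877906944
(3,5): OLD=274131721486897/4398046511104 → NEW=0, ERR=274131721486897/4398046511104
Row 0: #.#.##
Row 1: #.###.
Row 2: ##.#.#
Row 3: .##.#.

Answer: #.#.##
#.###.
##.#.#
.##.#.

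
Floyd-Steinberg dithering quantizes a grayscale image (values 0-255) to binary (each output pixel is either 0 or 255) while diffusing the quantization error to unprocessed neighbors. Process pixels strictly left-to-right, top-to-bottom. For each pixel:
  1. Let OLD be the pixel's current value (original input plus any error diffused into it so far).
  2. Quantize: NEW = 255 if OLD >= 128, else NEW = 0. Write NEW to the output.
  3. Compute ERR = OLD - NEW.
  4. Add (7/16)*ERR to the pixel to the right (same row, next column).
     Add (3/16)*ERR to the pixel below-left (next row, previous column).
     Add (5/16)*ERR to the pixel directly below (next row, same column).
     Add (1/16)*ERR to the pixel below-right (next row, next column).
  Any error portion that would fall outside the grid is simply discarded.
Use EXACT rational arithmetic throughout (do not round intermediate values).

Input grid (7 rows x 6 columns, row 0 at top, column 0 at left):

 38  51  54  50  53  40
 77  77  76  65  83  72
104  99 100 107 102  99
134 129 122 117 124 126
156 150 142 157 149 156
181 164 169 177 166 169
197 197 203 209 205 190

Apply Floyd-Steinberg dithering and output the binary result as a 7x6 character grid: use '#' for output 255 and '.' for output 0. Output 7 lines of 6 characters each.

Answer: ......
.#.#.#
.#..#.
#.#.#.
#.##.#
##.##.
#.####

Derivation:
(0,0): OLD=38 → NEW=0, ERR=38
(0,1): OLD=541/8 → NEW=0, ERR=541/8
(0,2): OLD=10699/128 → NEW=0, ERR=10699/128
(0,3): OLD=177293/2048 → NEW=0, ERR=177293/2048
(0,4): OLD=2977755/32768 → NEW=0, ERR=2977755/32768
(0,5): OLD=41815805/524288 → NEW=0, ERR=41815805/524288
(1,0): OLD=12999/128 → NEW=0, ERR=12999/128
(1,1): OLD=164465/1024 → NEW=255, ERR=-96655/1024
(1,2): OLD=2663493/32768 → NEW=0, ERR=2663493/32768
(1,3): OLD=19644705/131072 → NEW=255, ERR=-13778655/131072
(1,4): OLD=719506947/8388608 → NEW=0, ERR=719506947/8388608
(1,5): OLD=18807794725/134217728 → NEW=255, ERR=-15417725915/134217728
(2,0): OLD=1933931/16384 → NEW=0, ERR=1933931/16384
(2,1): OLD=74832969/524288 → NEW=255, ERR=-58860471/524288
(2,2): OLD=425085723/8388608 → NEW=0, ERR=425085723/8388608
(2,3): OLD=7884051203/67108864 → NEW=0, ERR=7884051203/67108864
(2,4): OLD=326618084233/2147483648 → NEW=255, ERR=-220990246007/2147483648
(2,5): OLD=805458081615/34359738368 → NEW=0, ERR=805458081615/34359738368
(3,0): OLD=1256921019/8388608 → NEW=255, ERR=-882174021/8388608
(3,1): OLD=4347730463/67108864 → NEW=0, ERR=4347730463/67108864
(3,2): OLD=97276029005/536870912 → NEW=255, ERR=-39626053555/536870912
(3,3): OLD=3617859289063/34359738368 → NEW=0, ERR=3617859289063/34359738368
(3,4): OLD=41134262362887/274877906944 → NEW=255, ERR=-28959603907833/274877906944
(3,5): OLD=355368204819977/4398046511104 → NEW=0, ERR=355368204819977/4398046511104
(4,0): OLD=145259955093/1073741824 → NEW=255, ERR=-128544210027/1073741824
(4,1): OLD=1674314748433/17179869184 → NEW=0, ERR=1674314748433/17179869184
(4,2): OLD=101905010776803/549755813888 → NEW=255, ERR=-38282721764637/549755813888
(4,3): OLD=1188101592971919/8796093022208 → NEW=255, ERR=-1054902127691121/8796093022208
(4,4): OLD=12010415452772735/140737488355328 → NEW=0, ERR=12010415452772735/140737488355328
(4,5): OLD=477385274674693657/2251799813685248 → NEW=255, ERR=-96823677815044583/2251799813685248
(5,0): OLD=44492308600003/274877906944 → NEW=255, ERR=-25601557670717/274877906944
(5,1): OLD=1171365007173619/8796093022208 → NEW=255, ERR=-1071638713489421/8796093022208
(5,2): OLD=5456544782288929/70368744177664 → NEW=0, ERR=5456544782288929/70368744177664
(5,3): OLD=416798893345615355/2251799813685248 → NEW=255, ERR=-157410059144122885/2251799813685248
(5,4): OLD=659902143653364571/4503599627370496 → NEW=255, ERR=-488515761326111909/4503599627370496
(5,5): OLD=8174219579465319511/72057594037927936 → NEW=0, ERR=8174219579465319511/72057594037927936
(6,0): OLD=20414119838216633/140737488355328 → NEW=255, ERR=-15473939692392007/140737488355328
(6,1): OLD=269187159536422597/2251799813685248 → NEW=0, ERR=269187159536422597/2251799813685248
(6,2): OLD=2331158347171302973/9007199254740992 → NEW=255, ERR=34322537212350013/9007199254740992
(6,3): OLD=24979474049634181097/144115188075855872 → NEW=255, ERR=-11769898909709066263/144115188075855872
(6,4): OLD=351117076400233943305/2305843009213693952 → NEW=255, ERR=-236872890949258014455/2305843009213693952
(6,5): OLD=6409407574280305337247/36893488147419103232 → NEW=255, ERR=-2998431903311565986913/36893488147419103232
Row 0: ......
Row 1: .#.#.#
Row 2: .#..#.
Row 3: #.#.#.
Row 4: #.##.#
Row 5: ##.##.
Row 6: #.####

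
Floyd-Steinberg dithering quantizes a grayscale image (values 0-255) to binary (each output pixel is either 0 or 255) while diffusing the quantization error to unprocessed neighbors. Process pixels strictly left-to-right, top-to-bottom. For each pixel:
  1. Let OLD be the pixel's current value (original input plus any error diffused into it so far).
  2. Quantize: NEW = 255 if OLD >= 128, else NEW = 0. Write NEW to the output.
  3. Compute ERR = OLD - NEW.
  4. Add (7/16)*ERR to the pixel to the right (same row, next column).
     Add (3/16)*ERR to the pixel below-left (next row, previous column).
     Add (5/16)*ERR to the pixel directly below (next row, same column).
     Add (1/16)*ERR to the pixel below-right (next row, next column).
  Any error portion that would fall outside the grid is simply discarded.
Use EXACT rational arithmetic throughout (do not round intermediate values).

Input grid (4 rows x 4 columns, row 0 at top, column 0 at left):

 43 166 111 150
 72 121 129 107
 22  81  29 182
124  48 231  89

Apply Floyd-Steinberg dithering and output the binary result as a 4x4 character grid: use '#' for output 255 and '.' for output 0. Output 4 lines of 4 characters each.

Answer: .#.#
.#.#
...#
#.#.

Derivation:
(0,0): OLD=43 → NEW=0, ERR=43
(0,1): OLD=2957/16 → NEW=255, ERR=-1123/16
(0,2): OLD=20555/256 → NEW=0, ERR=20555/256
(0,3): OLD=758285/4096 → NEW=255, ERR=-286195/4096
(1,0): OLD=18503/256 → NEW=0, ERR=18503/256
(1,1): OLD=303985/2048 → NEW=255, ERR=-218255/2048
(1,2): OLD=5896901/65536 → NEW=0, ERR=5896901/65536
(1,3): OLD=135842419/1048576 → NEW=255, ERR=-131544461/1048576
(2,0): OLD=806251/32768 → NEW=0, ERR=806251/32768
(2,1): OLD=83728841/1048576 → NEW=0, ERR=83728841/1048576
(2,2): OLD=129751661/2097152 → NEW=0, ERR=129751661/2097152
(2,3): OLD=5888424473/33554432 → NEW=255, ERR=-2667955687/33554432
(3,0): OLD=2460561467/16777216 → NEW=255, ERR=-1817628613/16777216
(3,1): OLD=10386649253/268435456 → NEW=0, ERR=10386649253/268435456
(3,2): OLD=1105288699995/4294967296 → NEW=255, ERR=10072039515/4294967296
(3,3): OLD=4744777468157/68719476736 → NEW=0, ERR=4744777468157/68719476736
Row 0: .#.#
Row 1: .#.#
Row 2: ...#
Row 3: #.#.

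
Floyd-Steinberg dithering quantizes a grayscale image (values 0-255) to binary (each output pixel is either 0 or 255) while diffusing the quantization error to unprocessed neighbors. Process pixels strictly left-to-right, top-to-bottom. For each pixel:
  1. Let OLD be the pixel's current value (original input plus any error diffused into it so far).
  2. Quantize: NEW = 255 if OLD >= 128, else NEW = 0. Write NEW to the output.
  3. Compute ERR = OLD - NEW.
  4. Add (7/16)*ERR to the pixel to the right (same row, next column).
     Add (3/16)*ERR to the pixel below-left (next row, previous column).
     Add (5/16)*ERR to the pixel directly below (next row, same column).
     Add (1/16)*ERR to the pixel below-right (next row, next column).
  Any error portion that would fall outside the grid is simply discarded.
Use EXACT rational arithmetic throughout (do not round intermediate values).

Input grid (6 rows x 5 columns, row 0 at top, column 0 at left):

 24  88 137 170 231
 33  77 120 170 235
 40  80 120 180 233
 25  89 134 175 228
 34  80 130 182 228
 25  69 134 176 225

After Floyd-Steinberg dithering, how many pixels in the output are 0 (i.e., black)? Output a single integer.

(0,0): OLD=24 → NEW=0, ERR=24
(0,1): OLD=197/2 → NEW=0, ERR=197/2
(0,2): OLD=5763/32 → NEW=255, ERR=-2397/32
(0,3): OLD=70261/512 → NEW=255, ERR=-60299/512
(0,4): OLD=1470259/8192 → NEW=255, ERR=-618701/8192
(1,0): OLD=1887/32 → NEW=0, ERR=1887/32
(1,1): OLD=30985/256 → NEW=0, ERR=30985/256
(1,2): OLD=1094605/8192 → NEW=255, ERR=-994355/8192
(1,3): OLD=2007025/32768 → NEW=0, ERR=2007025/32768
(1,4): OLD=121023699/524288 → NEW=255, ERR=-12669741/524288
(2,0): OLD=332275/4096 → NEW=0, ERR=332275/4096
(2,1): OLD=17595217/131072 → NEW=255, ERR=-15828143/131072
(2,2): OLD=101261459/2097152 → NEW=0, ERR=101261459/2097152
(2,3): OLD=6984284201/33554432 → NEW=255, ERR=-1572095959/33554432
(2,4): OLD=112087127263/536870912 → NEW=255, ERR=-24814955297/536870912
(3,0): OLD=58108371/2097152 → NEW=0, ERR=58108371/2097152
(3,1): OLD=1300380391/16777216 → NEW=0, ERR=1300380391/16777216
(3,2): OLD=89478651917/536870912 → NEW=255, ERR=-47423430643/536870912
(3,3): OLD=124623116249/1073741824 → NEW=0, ERR=124623116249/1073741824
(3,4): OLD=4490915364037/17179869184 → NEW=255, ERR=110048722117/17179869184
(4,0): OLD=15352281517/268435456 → NEW=0, ERR=15352281517/268435456
(4,1): OLD=982793022205/8589934592 → NEW=0, ERR=982793022205/8589934592
(4,2): OLD=24609490205523/137438953472 → NEW=255, ERR=-10437442929837/137438953472
(4,3): OLD=397419697487165/2199023255552 → NEW=255, ERR=-163331232678595/2199023255552
(4,4): OLD=7204377531736363/35184372088832 → NEW=255, ERR=-1767637350915797/35184372088832
(5,0): OLD=8840717946135/137438953472 → NEW=0, ERR=8840717946135/137438953472
(5,1): OLD=134394555689813/1099511627776 → NEW=0, ERR=134394555689813/1099511627776
(5,2): OLD=5522835520822605/35184372088832 → NEW=255, ERR=-3449179361829555/35184372088832
(5,3): OLD=13473385053067691/140737488355328 → NEW=0, ERR=13473385053067691/140737488355328
(5,4): OLD=555162707540908617/2251799813685248 → NEW=255, ERR=-19046244948829623/2251799813685248
Output grid:
  Row 0: ..###  (2 black, running=2)
  Row 1: ..#.#  (3 black, running=5)
  Row 2: .#.##  (2 black, running=7)
  Row 3: ..#.#  (3 black, running=10)
  Row 4: ..###  (2 black, running=12)
  Row 5: ..#.#  (3 black, running=15)

Answer: 15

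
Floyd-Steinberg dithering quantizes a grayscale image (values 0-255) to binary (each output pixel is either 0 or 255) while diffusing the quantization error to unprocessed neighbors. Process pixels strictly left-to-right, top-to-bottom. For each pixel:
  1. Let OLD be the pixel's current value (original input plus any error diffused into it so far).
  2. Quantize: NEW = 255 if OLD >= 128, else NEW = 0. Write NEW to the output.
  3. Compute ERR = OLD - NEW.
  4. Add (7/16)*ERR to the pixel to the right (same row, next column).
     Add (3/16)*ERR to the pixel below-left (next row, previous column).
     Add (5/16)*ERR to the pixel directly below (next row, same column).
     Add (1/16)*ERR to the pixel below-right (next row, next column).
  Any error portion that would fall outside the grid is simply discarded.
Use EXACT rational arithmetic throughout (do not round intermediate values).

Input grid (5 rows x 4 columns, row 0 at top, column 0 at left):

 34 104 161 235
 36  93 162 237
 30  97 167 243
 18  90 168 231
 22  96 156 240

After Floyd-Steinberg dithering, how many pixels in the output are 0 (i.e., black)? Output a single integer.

(0,0): OLD=34 → NEW=0, ERR=34
(0,1): OLD=951/8 → NEW=0, ERR=951/8
(0,2): OLD=27265/128 → NEW=255, ERR=-5375/128
(0,3): OLD=443655/2048 → NEW=255, ERR=-78585/2048
(1,0): OLD=8821/128 → NEW=0, ERR=8821/128
(1,1): OLD=158259/1024 → NEW=255, ERR=-102861/1024
(1,2): OLD=3446063/32768 → NEW=0, ERR=3446063/32768
(1,3): OLD=140715897/524288 → NEW=255, ERR=7022457/524288
(2,0): OLD=535777/16384 → NEW=0, ERR=535777/16384
(2,1): OLD=54495419/524288 → NEW=0, ERR=54495419/524288
(2,2): OLD=253306631/1048576 → NEW=255, ERR=-14080249/1048576
(2,3): OLD=4158800331/16777216 → NEW=255, ERR=-119389749/16777216
(3,0): OLD=400205521/8388608 → NEW=0, ERR=400205521/8388608
(3,1): OLD=19177059535/134217728 → NEW=255, ERR=-15048461105/134217728
(3,2): OLD=257512139057/2147483648 → NEW=0, ERR=257512139057/2147483648
(3,3): OLD=9634438747095/34359738368 → NEW=255, ERR=872705463255/34359738368
(4,0): OLD=34115698621/2147483648 → NEW=0, ERR=34115698621/2147483648
(4,1): OLD=1604228457911/17179869184 → NEW=0, ERR=1604228457911/17179869184
(4,2): OLD=127587786848727/549755813888 → NEW=255, ERR=-12599945692713/549755813888
(4,3): OLD=2158602250139921/8796093022208 → NEW=255, ERR=-84401470523119/8796093022208
Output grid:
  Row 0: ..##  (2 black, running=2)
  Row 1: .#.#  (2 black, running=4)
  Row 2: ..##  (2 black, running=6)
  Row 3: .#.#  (2 black, running=8)
  Row 4: ..##  (2 black, running=10)

Answer: 10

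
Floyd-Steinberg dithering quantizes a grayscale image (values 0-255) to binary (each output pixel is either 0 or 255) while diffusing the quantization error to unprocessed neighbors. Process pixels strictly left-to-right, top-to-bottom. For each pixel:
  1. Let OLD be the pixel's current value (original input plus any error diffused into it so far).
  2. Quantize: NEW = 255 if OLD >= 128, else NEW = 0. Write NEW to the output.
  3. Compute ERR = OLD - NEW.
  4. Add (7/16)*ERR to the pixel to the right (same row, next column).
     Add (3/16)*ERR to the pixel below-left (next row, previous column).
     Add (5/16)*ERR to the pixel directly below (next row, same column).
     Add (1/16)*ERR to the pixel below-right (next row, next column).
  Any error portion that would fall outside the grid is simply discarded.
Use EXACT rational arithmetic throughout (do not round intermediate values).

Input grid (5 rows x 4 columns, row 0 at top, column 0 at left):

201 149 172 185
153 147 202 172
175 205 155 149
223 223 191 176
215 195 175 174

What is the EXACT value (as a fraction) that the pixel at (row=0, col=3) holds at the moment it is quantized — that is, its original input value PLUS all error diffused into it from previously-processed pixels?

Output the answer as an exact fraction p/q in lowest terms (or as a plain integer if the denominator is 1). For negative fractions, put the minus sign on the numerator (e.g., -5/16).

(0,0): OLD=201 → NEW=255, ERR=-54
(0,1): OLD=1003/8 → NEW=0, ERR=1003/8
(0,2): OLD=29037/128 → NEW=255, ERR=-3603/128
(0,3): OLD=353659/2048 → NEW=255, ERR=-168581/2048
Target (0,3): original=185, with diffused error = 353659/2048

Answer: 353659/2048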